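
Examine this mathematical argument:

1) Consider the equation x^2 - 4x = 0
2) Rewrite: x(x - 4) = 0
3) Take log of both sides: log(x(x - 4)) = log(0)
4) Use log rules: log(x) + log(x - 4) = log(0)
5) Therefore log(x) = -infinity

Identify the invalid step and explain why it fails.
Step 3: Take log of both sides: log(x(x - 4)) = log(0)

Step 3 takes the logarithm of both sides, resulting in log(0) on the right side. The logarithm is only defined for positive numbers; log(0) is undefined (approaches negative infinity). This operation is invalid.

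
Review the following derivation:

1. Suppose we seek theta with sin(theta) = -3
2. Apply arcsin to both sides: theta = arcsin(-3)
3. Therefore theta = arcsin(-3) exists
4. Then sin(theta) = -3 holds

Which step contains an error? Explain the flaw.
Step 2: Apply arcsin to both sides: theta = arcsin(-3)

Step 2 applies arcsin to -3. However, arcsin(x) is only defined for x in [-1, 1] because sin(theta) can only produce values in that range. Since |-3| > 1, arcsin(-3) is undefined. There is no angle whose sine equals -3.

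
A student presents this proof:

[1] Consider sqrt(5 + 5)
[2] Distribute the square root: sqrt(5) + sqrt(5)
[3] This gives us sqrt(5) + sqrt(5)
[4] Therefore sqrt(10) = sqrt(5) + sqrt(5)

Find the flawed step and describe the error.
Step 2: Distribute the square root: sqrt(5) + sqrt(5)

Step 2 incorrectly 'distributes' the square root over addition. The square root function does not distribute: sqrt(a + b) ≠ sqrt(a) + sqrt(b). In fact, sqrt(5 + 5) = sqrt(10) ≈ 3.1623, while sqrt(5) + sqrt(5) ≈ 4.4721.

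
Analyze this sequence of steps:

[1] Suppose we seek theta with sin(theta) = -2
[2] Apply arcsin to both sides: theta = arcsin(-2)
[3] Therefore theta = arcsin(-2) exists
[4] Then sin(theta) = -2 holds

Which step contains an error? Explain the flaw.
Step 2: Apply arcsin to both sides: theta = arcsin(-2)

Step 2 applies arcsin to -2. However, arcsin(x) is only defined for x in [-1, 1] because sin(theta) can only produce values in that range. Since |-2| > 1, arcsin(-2) is undefined. There is no angle whose sine equals -2.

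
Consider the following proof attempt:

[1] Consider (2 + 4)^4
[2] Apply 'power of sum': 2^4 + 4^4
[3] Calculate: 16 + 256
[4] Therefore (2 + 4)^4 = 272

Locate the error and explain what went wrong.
Step 2: Apply 'power of sum': 2^4 + 4^4

Step 2 incorrectly applies a non-existent rule '(a+b)^n = a^n + b^n'. This is false in general. The correct expansion uses the binomial theorem. The actual value is (2 + 4)^4 = 6^4 = 1296, not 272.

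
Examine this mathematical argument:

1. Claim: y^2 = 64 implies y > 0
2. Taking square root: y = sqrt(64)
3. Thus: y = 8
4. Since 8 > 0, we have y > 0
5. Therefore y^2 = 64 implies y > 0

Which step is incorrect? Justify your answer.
Step 2: Taking square root: y = sqrt(64)

Step 2 takes the square root and assumes the positive root only. The equation y^2 = 64 actually has two solutions: y = 8 and y = -8. The proof silently assumes y > 0 without justification, then uses this assumption to conclude y > 0, which is circular. The counterexample y = -8 shows the claim is false.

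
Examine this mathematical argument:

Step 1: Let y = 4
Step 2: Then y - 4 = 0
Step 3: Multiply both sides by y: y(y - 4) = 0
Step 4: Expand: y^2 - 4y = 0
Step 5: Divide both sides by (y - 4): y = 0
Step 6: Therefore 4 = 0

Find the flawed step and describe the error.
Step 5: Divide both sides by (y - 4): y = 0

Step 5 divides both sides by (y - 4). However, since y = 4, we have (y - 4) = 0. Division by zero is undefined, making this step invalid.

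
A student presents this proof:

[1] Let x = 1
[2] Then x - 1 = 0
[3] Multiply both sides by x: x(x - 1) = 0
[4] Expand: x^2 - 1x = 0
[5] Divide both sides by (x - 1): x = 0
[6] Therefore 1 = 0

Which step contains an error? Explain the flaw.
Step 5: Divide both sides by (x - 1): x = 0

Step 5 divides both sides by (x - 1). However, since x = 1, we have (x - 1) = 0. Division by zero is undefined, making this step invalid.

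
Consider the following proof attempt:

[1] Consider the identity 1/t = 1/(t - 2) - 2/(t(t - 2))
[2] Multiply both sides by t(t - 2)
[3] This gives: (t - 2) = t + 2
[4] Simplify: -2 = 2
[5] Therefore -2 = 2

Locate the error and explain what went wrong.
Step 3: This gives: (t - 2) = t + 2

Step 3 makes a sign error when clearing denominators. Multiplying -2/(t(t - 2)) by t(t - 2) gives -2, not +2. The correct result is (t - 2) = t - 2, which is trivially true, not (t - 2) = t + 2. (Step 1 is a valid identity: 1/(t - 2) - 2/(t(t - 2)) = (t - 2)/(t(t - 2)) = 1/t.)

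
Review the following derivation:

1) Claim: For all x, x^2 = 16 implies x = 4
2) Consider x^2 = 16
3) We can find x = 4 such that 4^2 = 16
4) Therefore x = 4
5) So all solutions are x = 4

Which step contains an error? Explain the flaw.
Step 4: Therefore x = 4

Step 4 incorrectly concludes that x = 4 is the only solution. The proof shows that x = 4 is A solution (existence), but does not show it is the ONLY solution (uniqueness). In fact, x = -4 is also a solution since (-4)^2 = 16. Finding one solution doesn't prove there are no others.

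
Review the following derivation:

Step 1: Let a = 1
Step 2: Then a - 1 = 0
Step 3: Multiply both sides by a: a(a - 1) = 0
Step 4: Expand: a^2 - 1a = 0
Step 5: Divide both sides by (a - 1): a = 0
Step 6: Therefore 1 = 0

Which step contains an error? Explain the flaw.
Step 5: Divide both sides by (a - 1): a = 0

Step 5 divides both sides by (a - 1). However, since a = 1, we have (a - 1) = 0. Division by zero is undefined, making this step invalid.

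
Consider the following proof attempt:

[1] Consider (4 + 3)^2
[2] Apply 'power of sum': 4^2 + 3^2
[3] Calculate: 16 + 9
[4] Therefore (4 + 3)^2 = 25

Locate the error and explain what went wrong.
Step 2: Apply 'power of sum': 4^2 + 3^2

Step 2 incorrectly applies a non-existent rule '(a+b)^n = a^n + b^n'. This is false in general. The correct expansion uses the binomial theorem. The actual value is (4 + 3)^2 = 7^2 = 49, not 25.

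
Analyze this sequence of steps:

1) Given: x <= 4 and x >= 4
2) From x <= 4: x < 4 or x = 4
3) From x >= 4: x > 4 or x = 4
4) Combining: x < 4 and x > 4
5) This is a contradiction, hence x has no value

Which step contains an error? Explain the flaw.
Step 4: Combining: x < 4 and x > 4

Step 4 incorrectly combines the conditions. From x <= 4 and x >= 4, the intersection is x = 4. The error treats the 'or' cases as 'and' requirements. The correct conclusion is that x = 4 is the unique solution, not that no solution exists.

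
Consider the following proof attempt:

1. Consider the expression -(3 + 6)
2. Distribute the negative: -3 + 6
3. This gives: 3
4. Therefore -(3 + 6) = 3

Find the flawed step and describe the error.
Step 2: Distribute the negative: -3 + 6

Step 2 incorrectly distributes the negative sign. The correct distribution is -(3 + 6) = -3 - 6 = -9. The negative must be applied to both terms, not just the first. The error treats -(3 + 6) as -3 + 6, which equals 3 instead of -9.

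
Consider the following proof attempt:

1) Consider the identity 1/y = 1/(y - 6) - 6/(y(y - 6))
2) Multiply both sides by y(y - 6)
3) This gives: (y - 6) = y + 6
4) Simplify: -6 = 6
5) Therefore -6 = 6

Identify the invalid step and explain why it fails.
Step 3: This gives: (y - 6) = y + 6

Step 3 makes a sign error when clearing denominators. Multiplying -6/(y(y - 6)) by y(y - 6) gives -6, not +6. The correct result is (y - 6) = y - 6, which is trivially true, not (y - 6) = y + 6. (Step 1 is a valid identity: 1/(y - 6) - 6/(y(y - 6)) = (y - 6)/(y(y - 6)) = 1/y.)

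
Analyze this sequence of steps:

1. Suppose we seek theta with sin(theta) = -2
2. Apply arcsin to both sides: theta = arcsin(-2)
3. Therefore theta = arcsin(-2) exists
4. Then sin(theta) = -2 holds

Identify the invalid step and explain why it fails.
Step 2: Apply arcsin to both sides: theta = arcsin(-2)

Step 2 applies arcsin to -2. However, arcsin(x) is only defined for x in [-1, 1] because sin(theta) can only produce values in that range. Since |-2| > 1, arcsin(-2) is undefined. There is no angle whose sine equals -2.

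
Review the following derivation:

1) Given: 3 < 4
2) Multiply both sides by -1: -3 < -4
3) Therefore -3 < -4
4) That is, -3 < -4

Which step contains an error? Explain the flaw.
Step 2: Multiply both sides by -1: -3 < -4

Step 2 multiplies both sides by -1 but fails to reverse the inequality sign. When multiplying (or dividing) an inequality by a negative number, the direction must be reversed. Since 3 < 4, we should get -3 > -4, i.e., -3 > -4.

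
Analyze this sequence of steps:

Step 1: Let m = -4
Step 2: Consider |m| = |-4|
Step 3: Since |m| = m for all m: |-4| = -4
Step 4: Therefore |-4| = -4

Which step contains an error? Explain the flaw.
Step 3: Since |m| = m for all m: |-4| = -4

Step 3 incorrectly states that |m| = m for all m. The correct definition is |m| = m when m >= 0, and |m| = -m when m < 0. Since -4 < 0, we have |-4| = -(-4) = 4, not -4.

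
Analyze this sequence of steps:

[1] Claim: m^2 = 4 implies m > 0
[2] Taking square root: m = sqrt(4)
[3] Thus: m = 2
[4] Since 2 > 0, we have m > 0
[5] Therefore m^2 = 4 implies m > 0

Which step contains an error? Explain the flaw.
Step 2: Taking square root: m = sqrt(4)

Step 2 takes the square root and assumes the positive root only. The equation m^2 = 4 actually has two solutions: m = 2 and m = -2. The proof silently assumes m > 0 without justification, then uses this assumption to conclude m > 0, which is circular. The counterexample m = -2 shows the claim is false.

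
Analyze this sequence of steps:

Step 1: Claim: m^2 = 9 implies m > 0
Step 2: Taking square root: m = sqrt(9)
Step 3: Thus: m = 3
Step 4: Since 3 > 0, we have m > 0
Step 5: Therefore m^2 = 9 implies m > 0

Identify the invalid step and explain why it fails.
Step 2: Taking square root: m = sqrt(9)

Step 2 takes the square root and assumes the positive root only. The equation m^2 = 9 actually has two solutions: m = 3 and m = -3. The proof silently assumes m > 0 without justification, then uses this assumption to conclude m > 0, which is circular. The counterexample m = -3 shows the claim is false.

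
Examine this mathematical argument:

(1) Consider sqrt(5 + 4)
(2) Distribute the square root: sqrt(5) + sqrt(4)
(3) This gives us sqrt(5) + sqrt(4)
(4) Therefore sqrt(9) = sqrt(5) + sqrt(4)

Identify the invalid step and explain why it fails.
Step 2: Distribute the square root: sqrt(5) + sqrt(4)

Step 2 incorrectly 'distributes' the square root over addition. The square root function does not distribute: sqrt(a + b) ≠ sqrt(a) + sqrt(b). In fact, sqrt(5 + 4) = sqrt(9) ≈ 3.0000, while sqrt(5) + sqrt(4) ≈ 4.2361.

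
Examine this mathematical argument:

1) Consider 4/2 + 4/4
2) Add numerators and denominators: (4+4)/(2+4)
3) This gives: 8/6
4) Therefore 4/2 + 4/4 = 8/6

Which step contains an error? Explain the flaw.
Step 2: Add numerators and denominators: (4+4)/(2+4)

Step 2 incorrectly adds fractions by separately adding numerators and denominators. This is wrong. The correct method requires a common denominator: 4/2 + 4/4 = (4×4 + 4×2)/(2×4) = 24/8 = 3. The method used gives 8/6, which is different.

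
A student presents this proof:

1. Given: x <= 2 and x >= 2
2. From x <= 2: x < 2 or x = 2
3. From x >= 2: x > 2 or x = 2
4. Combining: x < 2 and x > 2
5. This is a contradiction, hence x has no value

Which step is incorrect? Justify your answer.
Step 4: Combining: x < 2 and x > 2

Step 4 incorrectly combines the conditions. From x <= 2 and x >= 2, the intersection is x = 2. The error treats the 'or' cases as 'and' requirements. The correct conclusion is that x = 2 is the unique solution, not that no solution exists.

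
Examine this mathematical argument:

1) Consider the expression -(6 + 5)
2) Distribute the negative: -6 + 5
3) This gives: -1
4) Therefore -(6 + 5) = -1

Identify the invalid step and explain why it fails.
Step 2: Distribute the negative: -6 + 5

Step 2 incorrectly distributes the negative sign. The correct distribution is -(6 + 5) = -6 - 5 = -11. The negative must be applied to both terms, not just the first. The error treats -(6 + 5) as -6 + 5, which equals -1 instead of -11.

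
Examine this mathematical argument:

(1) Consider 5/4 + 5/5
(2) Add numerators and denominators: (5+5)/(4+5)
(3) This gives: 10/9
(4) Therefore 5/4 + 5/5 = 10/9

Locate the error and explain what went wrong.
Step 2: Add numerators and denominators: (5+5)/(4+5)

Step 2 incorrectly adds fractions by separately adding numerators and denominators. This is wrong. The correct method requires a common denominator: 5/4 + 5/5 = (5×5 + 5×4)/(4×5) = 45/20 = 9/4. The method used gives 10/9, which is different.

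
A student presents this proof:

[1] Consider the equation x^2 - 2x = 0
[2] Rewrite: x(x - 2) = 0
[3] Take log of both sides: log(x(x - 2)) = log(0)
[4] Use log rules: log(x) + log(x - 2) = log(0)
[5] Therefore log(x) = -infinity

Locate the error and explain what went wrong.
Step 3: Take log of both sides: log(x(x - 2)) = log(0)

Step 3 takes the logarithm of both sides, resulting in log(0) on the right side. The logarithm is only defined for positive numbers; log(0) is undefined (approaches negative infinity). This operation is invalid.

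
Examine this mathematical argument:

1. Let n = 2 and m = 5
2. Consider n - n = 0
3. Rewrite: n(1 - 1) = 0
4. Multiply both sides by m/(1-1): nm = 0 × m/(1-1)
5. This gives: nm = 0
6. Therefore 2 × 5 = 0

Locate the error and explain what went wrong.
Step 4: Multiply both sides by m/(1-1): nm = 0 × m/(1-1)

Step 4 multiplies both sides by m/(1-1). However, 1-1 = 0, so this is multiplication by m/0, which is undefined. We cannot multiply by an undefined expression.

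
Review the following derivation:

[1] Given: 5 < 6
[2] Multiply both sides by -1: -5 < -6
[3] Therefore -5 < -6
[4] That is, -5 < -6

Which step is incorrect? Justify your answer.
Step 2: Multiply both sides by -1: -5 < -6

Step 2 multiplies both sides by -1 but fails to reverse the inequality sign. When multiplying (or dividing) an inequality by a negative number, the direction must be reversed. Since 5 < 6, we should get -5 > -6, i.e., -5 > -6.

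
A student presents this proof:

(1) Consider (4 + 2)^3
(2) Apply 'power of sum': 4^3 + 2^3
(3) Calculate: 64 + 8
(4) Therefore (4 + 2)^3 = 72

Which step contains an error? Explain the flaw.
Step 2: Apply 'power of sum': 4^3 + 2^3

Step 2 incorrectly applies a non-existent rule '(a+b)^n = a^n + b^n'. This is false in general. The correct expansion uses the binomial theorem. The actual value is (4 + 2)^3 = 6^3 = 216, not 72.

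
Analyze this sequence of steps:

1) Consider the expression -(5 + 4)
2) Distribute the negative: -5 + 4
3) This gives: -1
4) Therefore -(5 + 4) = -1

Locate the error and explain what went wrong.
Step 2: Distribute the negative: -5 + 4

Step 2 incorrectly distributes the negative sign. The correct distribution is -(5 + 4) = -5 - 4 = -9. The negative must be applied to both terms, not just the first. The error treats -(5 + 4) as -5 + 4, which equals -1 instead of -9.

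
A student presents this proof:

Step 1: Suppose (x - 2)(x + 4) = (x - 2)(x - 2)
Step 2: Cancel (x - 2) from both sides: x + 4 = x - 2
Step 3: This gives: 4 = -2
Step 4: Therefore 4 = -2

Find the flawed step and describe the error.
Step 2: Cancel (x - 2) from both sides: x + 4 = x - 2

Step 2 cancels (x - 2) from both sides. This is only valid if (x - 2) ≠ 0, i.e., x ≠ 2. When x = 2, both sides equal zero regardless of the other factors. The correct approach requires considering x = 2 as a separate case.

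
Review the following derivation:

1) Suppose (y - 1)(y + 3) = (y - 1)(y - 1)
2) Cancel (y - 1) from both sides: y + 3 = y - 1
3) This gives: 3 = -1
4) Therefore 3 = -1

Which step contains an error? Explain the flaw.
Step 2: Cancel (y - 1) from both sides: y + 3 = y - 1

Step 2 cancels (y - 1) from both sides. This is only valid if (y - 1) ≠ 0, i.e., y ≠ 1. When y = 1, both sides equal zero regardless of the other factors. The correct approach requires considering y = 1 as a separate case.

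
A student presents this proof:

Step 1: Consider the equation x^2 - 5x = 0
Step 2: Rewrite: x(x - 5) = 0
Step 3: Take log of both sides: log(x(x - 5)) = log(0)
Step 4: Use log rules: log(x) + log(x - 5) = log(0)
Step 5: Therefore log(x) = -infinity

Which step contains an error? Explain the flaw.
Step 3: Take log of both sides: log(x(x - 5)) = log(0)

Step 3 takes the logarithm of both sides, resulting in log(0) on the right side. The logarithm is only defined for positive numbers; log(0) is undefined (approaches negative infinity). This operation is invalid.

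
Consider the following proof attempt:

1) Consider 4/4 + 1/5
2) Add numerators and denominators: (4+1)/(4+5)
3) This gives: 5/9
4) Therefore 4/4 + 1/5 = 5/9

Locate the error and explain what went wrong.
Step 2: Add numerators and denominators: (4+1)/(4+5)

Step 2 incorrectly adds fractions by separately adding numerators and denominators. This is wrong. The correct method requires a common denominator: 4/4 + 1/5 = (4×5 + 1×4)/(4×5) = 24/20 = 6/5. The method used gives 5/9, which is different.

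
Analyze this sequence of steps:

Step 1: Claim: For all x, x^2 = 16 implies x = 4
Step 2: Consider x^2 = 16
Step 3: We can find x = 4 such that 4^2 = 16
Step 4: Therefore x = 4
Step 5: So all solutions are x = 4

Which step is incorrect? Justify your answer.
Step 4: Therefore x = 4

Step 4 incorrectly concludes that x = 4 is the only solution. The proof shows that x = 4 is A solution (existence), but does not show it is the ONLY solution (uniqueness). In fact, x = -4 is also a solution since (-4)^2 = 16. Finding one solution doesn't prove there are no others.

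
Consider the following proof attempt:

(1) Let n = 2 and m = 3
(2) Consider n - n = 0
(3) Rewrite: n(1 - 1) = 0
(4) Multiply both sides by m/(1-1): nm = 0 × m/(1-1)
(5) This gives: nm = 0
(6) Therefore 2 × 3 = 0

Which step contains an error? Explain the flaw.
Step 4: Multiply both sides by m/(1-1): nm = 0 × m/(1-1)

Step 4 multiplies both sides by m/(1-1). However, 1-1 = 0, so this is multiplication by m/0, which is undefined. We cannot multiply by an undefined expression.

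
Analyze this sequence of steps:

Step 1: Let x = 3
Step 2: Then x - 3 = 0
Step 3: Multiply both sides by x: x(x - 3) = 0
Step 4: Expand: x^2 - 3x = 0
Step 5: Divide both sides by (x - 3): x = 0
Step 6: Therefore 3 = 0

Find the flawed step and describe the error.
Step 5: Divide both sides by (x - 3): x = 0

Step 5 divides both sides by (x - 3). However, since x = 3, we have (x - 3) = 0. Division by zero is undefined, making this step invalid.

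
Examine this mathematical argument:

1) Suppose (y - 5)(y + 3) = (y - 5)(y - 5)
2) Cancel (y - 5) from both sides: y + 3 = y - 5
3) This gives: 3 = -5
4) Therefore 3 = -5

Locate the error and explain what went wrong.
Step 2: Cancel (y - 5) from both sides: y + 3 = y - 5

Step 2 cancels (y - 5) from both sides. This is only valid if (y - 5) ≠ 0, i.e., y ≠ 5. When y = 5, both sides equal zero regardless of the other factors. The correct approach requires considering y = 5 as a separate case.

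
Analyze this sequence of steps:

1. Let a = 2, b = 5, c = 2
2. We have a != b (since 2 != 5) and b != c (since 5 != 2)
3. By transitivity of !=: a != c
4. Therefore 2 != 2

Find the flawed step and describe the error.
Step 3: By transitivity of !=: a != c

Step 3 incorrectly applies transitivity to the '!=' relation. Transitivity states: if a R b and b R c, then a R c. However, '!=' is not transitive. Counterexample: 2 != 5 and 5 != 2, but 2 = 2 (both equal 2). Transitivity holds for relations like <, <=, =, but not for !=.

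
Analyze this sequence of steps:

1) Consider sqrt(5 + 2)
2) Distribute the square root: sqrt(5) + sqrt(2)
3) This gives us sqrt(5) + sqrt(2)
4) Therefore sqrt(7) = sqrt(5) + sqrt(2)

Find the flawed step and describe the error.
Step 2: Distribute the square root: sqrt(5) + sqrt(2)

Step 2 incorrectly 'distributes' the square root over addition. The square root function does not distribute: sqrt(a + b) ≠ sqrt(a) + sqrt(b). In fact, sqrt(5 + 2) = sqrt(7) ≈ 2.6458, while sqrt(5) + sqrt(2) ≈ 3.6503.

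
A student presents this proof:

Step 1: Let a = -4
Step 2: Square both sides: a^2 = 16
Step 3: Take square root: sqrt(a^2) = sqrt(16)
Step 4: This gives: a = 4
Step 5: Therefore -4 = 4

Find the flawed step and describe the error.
Step 4: This gives: a = 4

Step 4 incorrectly states that sqrt(a^2) = a. The correct identity is sqrt(a^2) = |a|. Since a = -4 < 0, we have sqrt(a^2) = |-4| = 4, not a = -4.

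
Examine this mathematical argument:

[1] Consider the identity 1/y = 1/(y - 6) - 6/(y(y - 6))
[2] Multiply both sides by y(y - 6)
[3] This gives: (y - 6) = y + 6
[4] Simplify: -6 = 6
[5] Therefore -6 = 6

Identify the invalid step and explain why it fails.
Step 3: This gives: (y - 6) = y + 6

Step 3 makes a sign error when clearing denominators. Multiplying -6/(y(y - 6)) by y(y - 6) gives -6, not +6. The correct result is (y - 6) = y - 6, which is trivially true, not (y - 6) = y + 6. (Step 1 is a valid identity: 1/(y - 6) - 6/(y(y - 6)) = (y - 6)/(y(y - 6)) = 1/y.)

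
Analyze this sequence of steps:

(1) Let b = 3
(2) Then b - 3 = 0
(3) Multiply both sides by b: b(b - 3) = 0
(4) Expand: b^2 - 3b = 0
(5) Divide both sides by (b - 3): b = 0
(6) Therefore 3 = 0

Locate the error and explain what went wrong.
Step 5: Divide both sides by (b - 3): b = 0

Step 5 divides both sides by (b - 3). However, since b = 3, we have (b - 3) = 0. Division by zero is undefined, making this step invalid.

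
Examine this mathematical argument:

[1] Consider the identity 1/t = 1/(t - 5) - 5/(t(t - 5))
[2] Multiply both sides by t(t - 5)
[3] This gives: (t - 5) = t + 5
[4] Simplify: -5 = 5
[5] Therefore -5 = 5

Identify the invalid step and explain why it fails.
Step 3: This gives: (t - 5) = t + 5

Step 3 makes a sign error when clearing denominators. Multiplying -5/(t(t - 5)) by t(t - 5) gives -5, not +5. The correct result is (t - 5) = t - 5, which is trivially true, not (t - 5) = t + 5. (Step 1 is a valid identity: 1/(t - 5) - 5/(t(t - 5)) = (t - 5)/(t(t - 5)) = 1/t.)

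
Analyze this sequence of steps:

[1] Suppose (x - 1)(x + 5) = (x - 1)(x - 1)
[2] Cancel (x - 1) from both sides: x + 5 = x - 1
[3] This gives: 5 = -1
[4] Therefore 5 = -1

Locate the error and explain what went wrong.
Step 2: Cancel (x - 1) from both sides: x + 5 = x - 1

Step 2 cancels (x - 1) from both sides. This is only valid if (x - 1) ≠ 0, i.e., x ≠ 1. When x = 1, both sides equal zero regardless of the other factors. The correct approach requires considering x = 1 as a separate case.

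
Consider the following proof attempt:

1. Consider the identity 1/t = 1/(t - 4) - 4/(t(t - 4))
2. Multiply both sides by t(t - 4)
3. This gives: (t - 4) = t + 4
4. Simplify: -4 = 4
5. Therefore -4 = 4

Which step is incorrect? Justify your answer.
Step 3: This gives: (t - 4) = t + 4

Step 3 makes a sign error when clearing denominators. Multiplying -4/(t(t - 4)) by t(t - 4) gives -4, not +4. The correct result is (t - 4) = t - 4, which is trivially true, not (t - 4) = t + 4. (Step 1 is a valid identity: 1/(t - 4) - 4/(t(t - 4)) = (t - 4)/(t(t - 4)) = 1/t.)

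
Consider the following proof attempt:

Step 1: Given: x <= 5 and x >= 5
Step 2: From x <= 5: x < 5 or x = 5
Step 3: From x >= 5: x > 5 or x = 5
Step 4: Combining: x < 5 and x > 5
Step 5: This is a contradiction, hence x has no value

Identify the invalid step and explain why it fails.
Step 4: Combining: x < 5 and x > 5

Step 4 incorrectly combines the conditions. From x <= 5 and x >= 5, the intersection is x = 5. The error treats the 'or' cases as 'and' requirements. The correct conclusion is that x = 5 is the unique solution, not that no solution exists.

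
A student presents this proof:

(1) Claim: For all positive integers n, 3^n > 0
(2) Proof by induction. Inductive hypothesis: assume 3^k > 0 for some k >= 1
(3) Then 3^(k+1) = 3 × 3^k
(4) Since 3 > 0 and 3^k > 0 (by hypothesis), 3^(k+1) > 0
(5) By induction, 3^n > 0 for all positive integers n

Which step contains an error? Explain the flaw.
Step 5: By induction, 3^n > 0 for all positive integers n

Step 5 concludes the proof by induction, but no base case was ever established. A valid induction proof requires: (1) a base case proving 3^1 > 0, and (2) an inductive step showing IF 3^k > 0 THEN 3^(k+1) > 0. Steps 2-4 correctly establish the inductive step, but without the base case the conclusion in step 5 does not follow.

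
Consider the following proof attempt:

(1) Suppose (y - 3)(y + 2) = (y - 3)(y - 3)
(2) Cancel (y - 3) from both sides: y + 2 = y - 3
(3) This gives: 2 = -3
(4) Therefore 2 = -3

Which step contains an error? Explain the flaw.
Step 2: Cancel (y - 3) from both sides: y + 2 = y - 3

Step 2 cancels (y - 3) from both sides. This is only valid if (y - 3) ≠ 0, i.e., y ≠ 3. When y = 3, both sides equal zero regardless of the other factors. The correct approach requires considering y = 3 as a separate case.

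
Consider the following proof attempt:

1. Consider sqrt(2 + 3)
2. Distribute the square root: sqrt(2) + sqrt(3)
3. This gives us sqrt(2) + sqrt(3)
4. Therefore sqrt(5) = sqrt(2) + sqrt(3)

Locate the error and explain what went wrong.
Step 2: Distribute the square root: sqrt(2) + sqrt(3)

Step 2 incorrectly 'distributes' the square root over addition. The square root function does not distribute: sqrt(a + b) ≠ sqrt(a) + sqrt(b). In fact, sqrt(2 + 3) = sqrt(5) ≈ 2.2361, while sqrt(2) + sqrt(3) ≈ 3.1463.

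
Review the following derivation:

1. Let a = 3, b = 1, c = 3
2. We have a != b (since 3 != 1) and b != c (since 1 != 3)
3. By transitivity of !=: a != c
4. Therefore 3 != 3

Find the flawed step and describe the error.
Step 3: By transitivity of !=: a != c

Step 3 incorrectly applies transitivity to the '!=' relation. Transitivity states: if a R b and b R c, then a R c. However, '!=' is not transitive. Counterexample: 3 != 1 and 1 != 3, but 3 = 3 (both equal 3). Transitivity holds for relations like <, <=, =, but not for !=.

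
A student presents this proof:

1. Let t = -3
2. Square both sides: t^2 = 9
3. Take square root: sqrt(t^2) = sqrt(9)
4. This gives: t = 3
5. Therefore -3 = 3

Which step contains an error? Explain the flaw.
Step 4: This gives: t = 3

Step 4 incorrectly states that sqrt(t^2) = t. The correct identity is sqrt(t^2) = |t|. Since t = -3 < 0, we have sqrt(t^2) = |-3| = 3, not t = -3.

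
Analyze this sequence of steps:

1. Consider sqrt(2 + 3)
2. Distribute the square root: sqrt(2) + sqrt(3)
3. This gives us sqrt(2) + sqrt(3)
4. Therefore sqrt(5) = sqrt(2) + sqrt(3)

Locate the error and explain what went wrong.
Step 2: Distribute the square root: sqrt(2) + sqrt(3)

Step 2 incorrectly 'distributes' the square root over addition. The square root function does not distribute: sqrt(a + b) ≠ sqrt(a) + sqrt(b). In fact, sqrt(2 + 3) = sqrt(5) ≈ 2.2361, while sqrt(2) + sqrt(3) ≈ 3.1463.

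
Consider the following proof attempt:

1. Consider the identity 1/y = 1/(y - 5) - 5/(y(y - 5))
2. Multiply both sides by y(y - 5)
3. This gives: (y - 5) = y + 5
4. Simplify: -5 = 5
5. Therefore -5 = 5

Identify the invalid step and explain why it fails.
Step 3: This gives: (y - 5) = y + 5

Step 3 makes a sign error when clearing denominators. Multiplying -5/(y(y - 5)) by y(y - 5) gives -5, not +5. The correct result is (y - 5) = y - 5, which is trivially true, not (y - 5) = y + 5. (Step 1 is a valid identity: 1/(y - 5) - 5/(y(y - 5)) = (y - 5)/(y(y - 5)) = 1/y.)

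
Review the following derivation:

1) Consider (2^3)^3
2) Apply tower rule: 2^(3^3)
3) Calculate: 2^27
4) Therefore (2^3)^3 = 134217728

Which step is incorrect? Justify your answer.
Step 2: Apply tower rule: 2^(3^3)

Step 2 incorrectly states that (a^b)^c = a^(b^c). The correct rule is (a^b)^c = a^(b×c). The actual value is (2^3)^3 = 2^9 = 512, not 2^27 = 134217728.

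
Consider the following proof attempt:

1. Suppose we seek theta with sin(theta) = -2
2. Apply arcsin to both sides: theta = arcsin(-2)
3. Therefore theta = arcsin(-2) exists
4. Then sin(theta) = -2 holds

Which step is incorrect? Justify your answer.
Step 2: Apply arcsin to both sides: theta = arcsin(-2)

Step 2 applies arcsin to -2. However, arcsin(x) is only defined for x in [-1, 1] because sin(theta) can only produce values in that range. Since |-2| > 1, arcsin(-2) is undefined. There is no angle whose sine equals -2.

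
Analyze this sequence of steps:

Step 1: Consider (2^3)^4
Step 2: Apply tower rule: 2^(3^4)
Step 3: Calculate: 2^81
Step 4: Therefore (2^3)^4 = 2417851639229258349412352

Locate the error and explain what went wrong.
Step 2: Apply tower rule: 2^(3^4)

Step 2 incorrectly states that (a^b)^c = a^(b^c). The correct rule is (a^b)^c = a^(b×c). The actual value is (2^3)^4 = 2^12 = 4096, not 2^81 = 2417851639229258349412352.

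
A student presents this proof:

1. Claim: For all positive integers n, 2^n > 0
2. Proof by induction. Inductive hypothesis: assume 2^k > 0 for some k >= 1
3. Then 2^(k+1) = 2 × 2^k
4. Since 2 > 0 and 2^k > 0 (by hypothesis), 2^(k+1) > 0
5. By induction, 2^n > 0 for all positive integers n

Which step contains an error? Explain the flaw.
Step 5: By induction, 2^n > 0 for all positive integers n

Step 5 concludes the proof by induction, but no base case was ever established. A valid induction proof requires: (1) a base case proving 2^1 > 0, and (2) an inductive step showing IF 2^k > 0 THEN 2^(k+1) > 0. Steps 2-4 correctly establish the inductive step, but without the base case the conclusion in step 5 does not follow.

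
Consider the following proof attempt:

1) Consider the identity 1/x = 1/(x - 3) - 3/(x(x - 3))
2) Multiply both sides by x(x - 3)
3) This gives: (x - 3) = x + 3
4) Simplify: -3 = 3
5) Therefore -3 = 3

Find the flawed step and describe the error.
Step 3: This gives: (x - 3) = x + 3

Step 3 makes a sign error when clearing denominators. Multiplying -3/(x(x - 3)) by x(x - 3) gives -3, not +3. The correct result is (x - 3) = x - 3, which is trivially true, not (x - 3) = x + 3. (Step 1 is a valid identity: 1/(x - 3) - 3/(x(x - 3)) = (x - 3)/(x(x - 3)) = 1/x.)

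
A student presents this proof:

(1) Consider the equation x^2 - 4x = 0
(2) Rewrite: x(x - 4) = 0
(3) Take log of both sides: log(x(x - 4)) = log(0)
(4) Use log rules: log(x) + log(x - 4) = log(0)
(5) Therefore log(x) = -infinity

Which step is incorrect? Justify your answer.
Step 3: Take log of both sides: log(x(x - 4)) = log(0)

Step 3 takes the logarithm of both sides, resulting in log(0) on the right side. The logarithm is only defined for positive numbers; log(0) is undefined (approaches negative infinity). This operation is invalid.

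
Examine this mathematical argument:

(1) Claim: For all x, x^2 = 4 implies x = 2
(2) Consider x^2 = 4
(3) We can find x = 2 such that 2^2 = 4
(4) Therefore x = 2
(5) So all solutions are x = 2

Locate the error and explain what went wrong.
Step 4: Therefore x = 2

Step 4 incorrectly concludes that x = 2 is the only solution. The proof shows that x = 2 is A solution (existence), but does not show it is the ONLY solution (uniqueness). In fact, x = -2 is also a solution since (-2)^2 = 4. Finding one solution doesn't prove there are no others.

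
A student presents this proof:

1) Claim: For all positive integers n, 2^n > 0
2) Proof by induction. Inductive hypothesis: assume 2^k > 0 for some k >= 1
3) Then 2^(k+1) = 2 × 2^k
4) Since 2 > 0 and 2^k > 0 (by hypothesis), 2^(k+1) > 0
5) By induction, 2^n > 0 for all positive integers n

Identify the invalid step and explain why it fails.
Step 5: By induction, 2^n > 0 for all positive integers n

Step 5 concludes the proof by induction, but no base case was ever established. A valid induction proof requires: (1) a base case proving 2^1 > 0, and (2) an inductive step showing IF 2^k > 0 THEN 2^(k+1) > 0. Steps 2-4 correctly establish the inductive step, but without the base case the conclusion in step 5 does not follow.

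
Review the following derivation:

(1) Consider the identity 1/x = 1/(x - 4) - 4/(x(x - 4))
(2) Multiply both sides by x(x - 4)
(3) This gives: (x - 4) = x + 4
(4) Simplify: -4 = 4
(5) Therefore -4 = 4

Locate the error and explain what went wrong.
Step 3: This gives: (x - 4) = x + 4

Step 3 makes a sign error when clearing denominators. Multiplying -4/(x(x - 4)) by x(x - 4) gives -4, not +4. The correct result is (x - 4) = x - 4, which is trivially true, not (x - 4) = x + 4. (Step 1 is a valid identity: 1/(x - 4) - 4/(x(x - 4)) = (x - 4)/(x(x - 4)) = 1/x.)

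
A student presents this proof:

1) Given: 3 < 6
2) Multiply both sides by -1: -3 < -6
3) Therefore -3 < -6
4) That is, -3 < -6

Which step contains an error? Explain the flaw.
Step 2: Multiply both sides by -1: -3 < -6

Step 2 multiplies both sides by -1 but fails to reverse the inequality sign. When multiplying (or dividing) an inequality by a negative number, the direction must be reversed. Since 3 < 6, we should get -3 > -6, i.e., -3 > -6.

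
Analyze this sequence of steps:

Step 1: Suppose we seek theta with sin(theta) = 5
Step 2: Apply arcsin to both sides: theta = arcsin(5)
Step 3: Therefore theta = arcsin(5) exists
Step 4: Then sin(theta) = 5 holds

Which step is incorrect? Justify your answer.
Step 2: Apply arcsin to both sides: theta = arcsin(5)

Step 2 applies arcsin to 5. However, arcsin(x) is only defined for x in [-1, 1] because sin(theta) can only produce values in that range. Since |5| > 1, arcsin(5) is undefined. There is no angle whose sine equals 5.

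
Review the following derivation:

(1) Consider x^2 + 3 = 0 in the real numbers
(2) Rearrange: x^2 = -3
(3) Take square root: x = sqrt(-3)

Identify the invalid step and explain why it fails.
Step 3: Take square root: x = sqrt(-3)

Step 3 takes the square root of -3, which is negative. In the real number system, the square root of a negative number is undefined. The equation x^2 + 3 = 0 has no real solutions. Square roots of negative numbers only exist in the complex numbers.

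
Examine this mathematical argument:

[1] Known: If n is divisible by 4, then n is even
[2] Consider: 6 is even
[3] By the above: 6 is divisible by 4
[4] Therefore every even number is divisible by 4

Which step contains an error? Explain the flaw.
Step 3: By the above: 6 is divisible by 4

Step 3 commits the fallacy of affirming the consequent. The known fact 'divisible by 4 → even' does NOT imply 'even → divisible by 4'. That would be the converse, which is false. For example, 6 is even but 6 ÷ 4 = 1.50, which is not an integer.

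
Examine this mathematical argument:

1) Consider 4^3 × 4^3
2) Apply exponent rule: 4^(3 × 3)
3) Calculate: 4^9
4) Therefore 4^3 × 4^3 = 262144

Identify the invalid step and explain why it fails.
Step 2: Apply exponent rule: 4^(3 × 3)

Step 2 incorrectly states that a^b × a^c = a^(b×c). The correct rule is a^b × a^c = a^(b+c). The actual value is 4^3 × 4^3 = 4^6 = 4096, not 4^9 = 262144.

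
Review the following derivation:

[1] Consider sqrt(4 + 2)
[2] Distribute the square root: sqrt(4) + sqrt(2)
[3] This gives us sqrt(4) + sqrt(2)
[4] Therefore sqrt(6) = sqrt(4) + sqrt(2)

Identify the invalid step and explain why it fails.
Step 2: Distribute the square root: sqrt(4) + sqrt(2)

Step 2 incorrectly 'distributes' the square root over addition. The square root function does not distribute: sqrt(a + b) ≠ sqrt(a) + sqrt(b). In fact, sqrt(4 + 2) = sqrt(6) ≈ 2.4495, while sqrt(4) + sqrt(2) ≈ 3.4142.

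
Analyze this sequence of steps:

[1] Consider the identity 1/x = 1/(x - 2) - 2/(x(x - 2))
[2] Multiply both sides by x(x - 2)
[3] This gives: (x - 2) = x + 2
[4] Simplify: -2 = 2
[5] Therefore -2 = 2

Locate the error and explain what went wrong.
Step 3: This gives: (x - 2) = x + 2

Step 3 makes a sign error when clearing denominators. Multiplying -2/(x(x - 2)) by x(x - 2) gives -2, not +2. The correct result is (x - 2) = x - 2, which is trivially true, not (x - 2) = x + 2. (Step 1 is a valid identity: 1/(x - 2) - 2/(x(x - 2)) = (x - 2)/(x(x - 2)) = 1/x.)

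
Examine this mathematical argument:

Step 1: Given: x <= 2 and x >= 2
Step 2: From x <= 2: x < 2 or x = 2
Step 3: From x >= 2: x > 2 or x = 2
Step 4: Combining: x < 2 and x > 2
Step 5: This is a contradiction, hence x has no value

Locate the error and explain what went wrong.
Step 4: Combining: x < 2 and x > 2

Step 4 incorrectly combines the conditions. From x <= 2 and x >= 2, the intersection is x = 2. The error treats the 'or' cases as 'and' requirements. The correct conclusion is that x = 2 is the unique solution, not that no solution exists.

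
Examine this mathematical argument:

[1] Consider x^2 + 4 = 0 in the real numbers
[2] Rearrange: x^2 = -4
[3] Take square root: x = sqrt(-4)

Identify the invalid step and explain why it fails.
Step 3: Take square root: x = sqrt(-4)

Step 3 takes the square root of -4, which is negative. In the real number system, the square root of a negative number is undefined. The equation x^2 + 4 = 0 has no real solutions. Square roots of negative numbers only exist in the complex numbers.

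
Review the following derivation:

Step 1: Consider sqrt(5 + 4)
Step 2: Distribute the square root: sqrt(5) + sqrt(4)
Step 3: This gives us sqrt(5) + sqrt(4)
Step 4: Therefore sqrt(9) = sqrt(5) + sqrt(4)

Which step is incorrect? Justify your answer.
Step 2: Distribute the square root: sqrt(5) + sqrt(4)

Step 2 incorrectly 'distributes' the square root over addition. The square root function does not distribute: sqrt(a + b) ≠ sqrt(a) + sqrt(b). In fact, sqrt(5 + 4) = sqrt(9) ≈ 3.0000, while sqrt(5) + sqrt(4) ≈ 4.2361.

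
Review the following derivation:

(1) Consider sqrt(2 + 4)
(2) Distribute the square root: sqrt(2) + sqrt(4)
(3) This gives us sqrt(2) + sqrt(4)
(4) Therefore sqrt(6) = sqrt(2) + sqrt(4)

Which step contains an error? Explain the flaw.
Step 2: Distribute the square root: sqrt(2) + sqrt(4)

Step 2 incorrectly 'distributes' the square root over addition. The square root function does not distribute: sqrt(a + b) ≠ sqrt(a) + sqrt(b). In fact, sqrt(2 + 4) = sqrt(6) ≈ 2.4495, while sqrt(2) + sqrt(4) ≈ 3.4142.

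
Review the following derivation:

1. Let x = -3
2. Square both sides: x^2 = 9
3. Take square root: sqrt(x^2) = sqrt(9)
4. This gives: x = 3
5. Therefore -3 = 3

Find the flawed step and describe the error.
Step 4: This gives: x = 3

Step 4 incorrectly states that sqrt(x^2) = x. The correct identity is sqrt(x^2) = |x|. Since x = -3 < 0, we have sqrt(x^2) = |-3| = 3, not x = -3.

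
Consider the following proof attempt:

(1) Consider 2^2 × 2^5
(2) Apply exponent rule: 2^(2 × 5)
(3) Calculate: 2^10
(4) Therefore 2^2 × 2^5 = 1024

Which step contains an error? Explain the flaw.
Step 2: Apply exponent rule: 2^(2 × 5)

Step 2 incorrectly states that a^b × a^c = a^(b×c). The correct rule is a^b × a^c = a^(b+c). The actual value is 2^2 × 2^5 = 2^7 = 128, not 2^10 = 1024.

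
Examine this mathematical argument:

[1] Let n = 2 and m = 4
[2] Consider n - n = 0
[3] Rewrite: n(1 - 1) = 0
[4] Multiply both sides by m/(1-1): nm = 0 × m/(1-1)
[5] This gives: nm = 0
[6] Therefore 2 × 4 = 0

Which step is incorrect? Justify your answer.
Step 4: Multiply both sides by m/(1-1): nm = 0 × m/(1-1)

Step 4 multiplies both sides by m/(1-1). However, 1-1 = 0, so this is multiplication by m/0, which is undefined. We cannot multiply by an undefined expression.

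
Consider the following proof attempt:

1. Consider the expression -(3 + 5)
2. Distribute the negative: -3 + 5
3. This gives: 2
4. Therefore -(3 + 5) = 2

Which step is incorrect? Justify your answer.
Step 2: Distribute the negative: -3 + 5

Step 2 incorrectly distributes the negative sign. The correct distribution is -(3 + 5) = -3 - 5 = -8. The negative must be applied to both terms, not just the first. The error treats -(3 + 5) as -3 + 5, which equals 2 instead of -8.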